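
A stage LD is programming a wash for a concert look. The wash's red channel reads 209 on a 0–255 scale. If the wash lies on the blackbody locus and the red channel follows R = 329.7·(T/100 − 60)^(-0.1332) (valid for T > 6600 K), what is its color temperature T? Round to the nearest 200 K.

(t − 60)^(-0.1332) = 209/329.7 = 0.63391.
t − 60 = 0.63391^(1/-0.1332) = 0.63391^(-7.508) = 30.639, so t = 90.639.
T = 100·t = 9064 K → 9000 K to the nearest 200 K.

9000 K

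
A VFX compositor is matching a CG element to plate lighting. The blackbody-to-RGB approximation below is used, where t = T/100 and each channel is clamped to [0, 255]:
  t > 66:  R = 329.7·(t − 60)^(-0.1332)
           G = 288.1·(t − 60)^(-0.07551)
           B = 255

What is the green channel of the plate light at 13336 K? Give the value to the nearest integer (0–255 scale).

208

t = 13336/100 = 133.36; the t > 66 branch applies.
G = 288.1·(133.36 − 60)^(-0.07551) = 288.1·73.36^(-0.07551) = 288.1·0.72300 = 208.297.
Rounded: 208.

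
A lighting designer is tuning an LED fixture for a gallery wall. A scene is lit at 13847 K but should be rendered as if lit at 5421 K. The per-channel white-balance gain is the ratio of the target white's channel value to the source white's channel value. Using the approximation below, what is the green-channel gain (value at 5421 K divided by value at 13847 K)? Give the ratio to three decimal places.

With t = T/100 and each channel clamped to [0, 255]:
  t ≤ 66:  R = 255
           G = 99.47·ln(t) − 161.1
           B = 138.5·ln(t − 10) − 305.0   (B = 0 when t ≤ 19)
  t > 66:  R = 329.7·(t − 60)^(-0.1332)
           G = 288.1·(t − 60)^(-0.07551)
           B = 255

At 13847 K (t = 138.47):
  G = 288.1·(138.47 − 60)^(-0.07551) = 288.1·78.47^(-0.07551) = 288.1·0.71933 = 207.240.
At 5421 K (t = 54.21):
  G = 99.47·ln 54.21 − 161.1 = 99.47·3.9929 − 161.1 = 236.070.
Gain = 236.070 / 207.240 = 1.1391 → 1.139.

1.139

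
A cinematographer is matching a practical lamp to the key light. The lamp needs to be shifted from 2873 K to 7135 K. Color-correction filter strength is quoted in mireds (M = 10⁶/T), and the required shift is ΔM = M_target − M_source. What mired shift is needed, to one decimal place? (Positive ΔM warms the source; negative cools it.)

M_source = 10⁶/2873 = 348.068; M_target = 10⁶/7135 = 140.154.
ΔM = 140.154 − 348.068 = -207.914 → -207.9 mireds, a cooling shift.

-207.9 mireds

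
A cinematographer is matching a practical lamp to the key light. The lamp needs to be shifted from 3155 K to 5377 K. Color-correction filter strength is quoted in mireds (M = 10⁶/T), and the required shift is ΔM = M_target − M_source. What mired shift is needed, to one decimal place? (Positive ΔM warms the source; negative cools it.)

-131.0 mireds

M_source = 10⁶/3155 = 316.957; M_target = 10⁶/5377 = 185.977.
ΔM = 185.977 − 316.957 = -130.980 → -131.0 mireds, a cooling shift.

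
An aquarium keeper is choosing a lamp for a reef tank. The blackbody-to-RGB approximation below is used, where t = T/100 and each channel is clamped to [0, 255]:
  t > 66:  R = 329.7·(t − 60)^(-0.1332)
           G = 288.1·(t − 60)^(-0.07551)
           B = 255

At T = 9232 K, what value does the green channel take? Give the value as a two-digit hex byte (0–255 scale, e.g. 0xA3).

0xDE

t = 9232/100 = 92.32; the t > 66 branch applies.
G = 288.1·(92.32 − 60)^(-0.07551) = 288.1·32.32^(-0.07551) = 288.1·0.76917 = 221.597.
Rounded: 222; in hex, 0xDE.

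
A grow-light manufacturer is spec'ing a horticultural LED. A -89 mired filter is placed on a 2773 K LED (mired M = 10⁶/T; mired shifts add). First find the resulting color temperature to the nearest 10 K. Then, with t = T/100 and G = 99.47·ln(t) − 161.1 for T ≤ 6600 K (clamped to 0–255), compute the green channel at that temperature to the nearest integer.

198

M_in = 10⁶/2773 = 360.62; M_out = 360.62 + (-89) = 271.62.
T_out = 10⁶/271.62 = 3681.6 K → 3680 K; t = 36.8.
G = 99.47·ln 36.8 − 161.1 = 99.47·3.6055 − 161.1 = 197.539.
Rounded: 198.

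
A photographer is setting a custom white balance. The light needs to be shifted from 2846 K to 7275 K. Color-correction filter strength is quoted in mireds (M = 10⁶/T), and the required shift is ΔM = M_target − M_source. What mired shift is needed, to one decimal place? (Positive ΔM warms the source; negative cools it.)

M_source = 10⁶/2846 = 351.370; M_target = 10⁶/7275 = 137.457.
ΔM = 137.457 − 351.370 = -213.913 → -213.9 mireds, a cooling shift.

-213.9 mireds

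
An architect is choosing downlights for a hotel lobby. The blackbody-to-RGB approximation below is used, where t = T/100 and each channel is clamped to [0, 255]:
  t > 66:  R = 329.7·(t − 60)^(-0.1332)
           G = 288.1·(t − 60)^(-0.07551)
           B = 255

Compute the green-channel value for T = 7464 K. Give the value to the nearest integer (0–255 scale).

t = 7464/100 = 74.64; the t > 66 branch applies.
G = 288.1·(74.64 − 60)^(-0.07551) = 288.1·14.64^(-0.07551) = 288.1·0.81656 = 235.252.
Rounded: 235.

235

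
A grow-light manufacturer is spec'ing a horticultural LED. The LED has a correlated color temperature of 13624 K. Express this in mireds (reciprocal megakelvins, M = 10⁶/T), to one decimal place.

73.4 mireds

M = 10⁶ / 13624 = 73.400 → 73.4 mireds.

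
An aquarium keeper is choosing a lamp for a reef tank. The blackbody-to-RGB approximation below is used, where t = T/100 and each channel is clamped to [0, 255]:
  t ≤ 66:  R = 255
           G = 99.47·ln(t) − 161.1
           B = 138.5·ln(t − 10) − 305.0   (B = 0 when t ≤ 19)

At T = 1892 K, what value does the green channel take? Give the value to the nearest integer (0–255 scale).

131

t = 1892/100 = 18.92; the t ≤ 66 branch applies.
G = 99.47·ln 18.92 − 161.1 = 99.47·2.9402 − 161.1 = 131.364.
Rounded: 131.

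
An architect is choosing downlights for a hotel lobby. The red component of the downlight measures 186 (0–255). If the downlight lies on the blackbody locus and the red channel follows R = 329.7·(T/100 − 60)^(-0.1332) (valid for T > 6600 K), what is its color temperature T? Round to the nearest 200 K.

13400 K

(t − 60)^(-0.1332) = 186/329.7 = 0.56415.
t − 60 = 0.56415^(1/-0.1332) = 0.56415^(-7.508) = 73.521, so t = 133.521.
T = 100·t = 13352 K → 13400 K to the nearest 200 K.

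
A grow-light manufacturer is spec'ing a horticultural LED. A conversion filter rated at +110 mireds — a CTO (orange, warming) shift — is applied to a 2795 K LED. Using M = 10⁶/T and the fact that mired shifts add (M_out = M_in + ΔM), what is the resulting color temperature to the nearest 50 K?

M_in = 10⁶/2795 = 357.78 mireds.
M_out = 357.78 + (+110) = 467.78 mireds.
T_out = 10⁶/467.78 = 2137.7 K → 2150 K.

2150 K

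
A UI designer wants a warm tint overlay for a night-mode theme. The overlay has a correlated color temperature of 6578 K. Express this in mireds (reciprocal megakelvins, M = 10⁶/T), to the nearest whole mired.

M = 10⁶ / 6578 = 152.022 → 152 mireds.

152 mireds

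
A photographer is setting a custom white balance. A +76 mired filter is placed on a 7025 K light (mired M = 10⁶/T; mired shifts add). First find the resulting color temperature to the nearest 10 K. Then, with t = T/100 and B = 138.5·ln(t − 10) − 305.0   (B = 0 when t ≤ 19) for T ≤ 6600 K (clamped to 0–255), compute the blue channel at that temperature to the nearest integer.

191

M_in = 10⁶/7025 = 142.35; M_out = 142.35 + (+76) = 218.35.
T_out = 10⁶/218.35 = 4579.8 K → 4580 K; t = 45.8.
B = 138.5·ln(45.8 − 10) − 305.0 = 138.5·ln 35.8 − 305.0 = 138.5·3.5779 − 305.0 = 190.546.
Rounded: 191.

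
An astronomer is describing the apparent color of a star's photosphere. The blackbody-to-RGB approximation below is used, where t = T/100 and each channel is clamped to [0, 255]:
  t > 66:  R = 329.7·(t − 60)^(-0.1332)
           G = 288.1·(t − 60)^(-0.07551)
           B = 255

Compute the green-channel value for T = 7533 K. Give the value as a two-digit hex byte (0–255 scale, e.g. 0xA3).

0xEA

t = 7533/100 = 75.33; the t > 66 branch applies.
G = 288.1·(75.33 − 60)^(-0.07551) = 288.1·15.33^(-0.07551) = 288.1·0.81373 = 234.435.
Rounded: 234; in hex, 0xEA.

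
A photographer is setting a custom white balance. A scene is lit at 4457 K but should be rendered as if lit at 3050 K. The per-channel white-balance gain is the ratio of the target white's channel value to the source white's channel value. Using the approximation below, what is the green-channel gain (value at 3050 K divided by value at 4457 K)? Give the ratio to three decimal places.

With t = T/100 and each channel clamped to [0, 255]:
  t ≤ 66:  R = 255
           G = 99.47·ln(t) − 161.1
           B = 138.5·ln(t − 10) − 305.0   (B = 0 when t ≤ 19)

At 4457 K (t = 44.57):
  G = 99.47·ln 44.57 − 161.1 = 99.47·3.7971 − 161.1 = 216.594.
At 3050 K (t = 30.5):
  G = 99.47·ln 30.5 − 161.1 = 99.47·3.4177 − 161.1 = 178.861.
Gain = 178.861 / 216.594 = 0.8258 → 0.826.

0.826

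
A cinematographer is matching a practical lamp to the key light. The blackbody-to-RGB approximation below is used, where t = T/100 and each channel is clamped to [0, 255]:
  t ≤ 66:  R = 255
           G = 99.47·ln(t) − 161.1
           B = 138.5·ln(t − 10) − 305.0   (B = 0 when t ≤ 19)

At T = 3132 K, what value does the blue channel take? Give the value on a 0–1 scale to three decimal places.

t = 3132/100 = 31.32; the t ≤ 66 branch applies.
B = 138.5·ln(31.32 − 10) − 305.0 = 138.5·ln 21.32 − 305.0 = 138.5·3.0596 − 305.0 = 118.761.
On a 0–1 scale: 118.761/255 = 0.4657 → 0.466.

0.466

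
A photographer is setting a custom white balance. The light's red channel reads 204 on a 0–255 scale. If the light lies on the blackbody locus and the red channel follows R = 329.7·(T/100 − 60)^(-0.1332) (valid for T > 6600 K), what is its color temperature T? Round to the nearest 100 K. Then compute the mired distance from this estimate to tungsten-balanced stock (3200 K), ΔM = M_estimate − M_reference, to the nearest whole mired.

(t − 60)^(-0.1332) = 204/329.7 = 0.61874.
t − 60 = 0.61874^(1/-0.1332) = 0.61874^(-7.508) = 36.748, so t = 96.748.
T = 100·t = 9675 K → 9700 K to the nearest 100 K.
M_estimate = 10⁶/9700 = 103.09; M_reference = 10⁶/3200 = 312.50.
ΔM = 103.09 − 312.50 = -209.41 → -209 mireds.

-209 mireds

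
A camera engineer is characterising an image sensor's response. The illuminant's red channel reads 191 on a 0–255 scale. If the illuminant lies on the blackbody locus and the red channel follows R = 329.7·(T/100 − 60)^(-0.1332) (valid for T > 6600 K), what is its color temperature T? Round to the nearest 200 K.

12000 K

(t − 60)^(-0.1332) = 191/329.7 = 0.57931.
t − 60 = 0.57931^(1/-0.1332) = 0.57931^(-7.508) = 60.245, so t = 120.245.
T = 100·t = 12025 K → 12000 K to the nearest 200 K.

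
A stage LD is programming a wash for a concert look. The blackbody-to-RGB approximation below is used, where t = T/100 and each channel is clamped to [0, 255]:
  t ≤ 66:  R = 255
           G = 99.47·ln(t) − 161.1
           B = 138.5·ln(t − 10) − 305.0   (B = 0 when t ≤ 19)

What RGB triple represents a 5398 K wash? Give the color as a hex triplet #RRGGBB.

t = 5398/100 = 53.98; the t ≤ 66 branch applies.
R = 255 by definition for t ≤ 66.
G = 99.47·ln 53.98 − 161.1 = 99.47·3.9886 − 161.1 = 235.647.
B = 138.5·ln(53.98 − 10) − 305.0 = 138.5·ln 43.98 − 305.0 = 138.5·3.7837 − 305.0 = 219.047.
Rounded: (255, 236, 219).
In hex: #FFECDB.

#FFECDB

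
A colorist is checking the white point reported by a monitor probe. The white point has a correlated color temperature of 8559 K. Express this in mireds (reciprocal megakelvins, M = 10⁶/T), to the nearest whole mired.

M = 10⁶ / 8559 = 116.836 → 117 mireds.

117 mireds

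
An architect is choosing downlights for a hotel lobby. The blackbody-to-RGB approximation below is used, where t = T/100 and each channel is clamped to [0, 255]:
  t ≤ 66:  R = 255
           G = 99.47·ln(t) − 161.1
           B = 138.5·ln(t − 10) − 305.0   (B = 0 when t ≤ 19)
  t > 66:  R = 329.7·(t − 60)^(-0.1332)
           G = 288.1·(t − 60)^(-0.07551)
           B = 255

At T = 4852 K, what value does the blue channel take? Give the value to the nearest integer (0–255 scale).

201

t = 4852/100 = 48.52; the t ≤ 66 branch applies.
B = 138.5·ln(48.52 − 10) − 305.0 = 138.5·ln 38.52 − 305.0 = 138.5·3.6512 − 305.0 = 200.688.
Rounded: 201.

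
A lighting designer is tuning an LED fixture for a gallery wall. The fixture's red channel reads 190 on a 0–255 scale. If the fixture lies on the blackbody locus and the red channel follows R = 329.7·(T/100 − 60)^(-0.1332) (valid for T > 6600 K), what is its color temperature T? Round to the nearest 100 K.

12300 K

(t − 60)^(-0.1332) = 190/329.7 = 0.57628.
t − 60 = 0.57628^(1/-0.1332) = 0.57628^(-7.508) = 62.667, so t = 122.667.
T = 100·t = 12267 K → 12300 K to the nearest 100 K.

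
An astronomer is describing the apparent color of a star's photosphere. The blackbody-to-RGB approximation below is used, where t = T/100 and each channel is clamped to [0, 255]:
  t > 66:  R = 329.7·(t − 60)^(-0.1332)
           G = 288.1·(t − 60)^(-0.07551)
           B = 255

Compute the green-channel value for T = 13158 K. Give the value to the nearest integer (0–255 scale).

t = 13158/100 = 131.58; the t > 66 branch applies.
G = 288.1·(131.58 − 60)^(-0.07551) = 288.1·71.58^(-0.07551) = 288.1·0.72434 = 208.683.
Rounded: 209.

209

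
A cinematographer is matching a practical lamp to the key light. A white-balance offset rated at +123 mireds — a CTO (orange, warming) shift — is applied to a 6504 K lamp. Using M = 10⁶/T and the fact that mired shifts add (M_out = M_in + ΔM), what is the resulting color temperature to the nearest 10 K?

M_in = 10⁶/6504 = 153.75 mireds.
M_out = 153.75 + (+123) = 276.75 mireds.
T_out = 10⁶/276.75 = 3613.3 K → 3610 K.

3610 K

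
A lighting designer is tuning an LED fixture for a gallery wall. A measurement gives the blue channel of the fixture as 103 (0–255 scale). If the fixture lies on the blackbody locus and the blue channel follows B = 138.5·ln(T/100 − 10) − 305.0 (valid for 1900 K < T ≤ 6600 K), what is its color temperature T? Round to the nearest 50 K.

2900 K

ln(t − 10) = (103 + 305.0) / 138.5 = 2.9458.
t − 10 = e^2.9458 = 19.027, so t = 29.027.
T = 100·t = 2903 K → 2900 K to the nearest 50 K.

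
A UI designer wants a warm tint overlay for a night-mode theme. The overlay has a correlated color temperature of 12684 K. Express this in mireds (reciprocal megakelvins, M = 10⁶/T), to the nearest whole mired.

79 mireds

M = 10⁶ / 12684 = 78.839 → 79 mireds.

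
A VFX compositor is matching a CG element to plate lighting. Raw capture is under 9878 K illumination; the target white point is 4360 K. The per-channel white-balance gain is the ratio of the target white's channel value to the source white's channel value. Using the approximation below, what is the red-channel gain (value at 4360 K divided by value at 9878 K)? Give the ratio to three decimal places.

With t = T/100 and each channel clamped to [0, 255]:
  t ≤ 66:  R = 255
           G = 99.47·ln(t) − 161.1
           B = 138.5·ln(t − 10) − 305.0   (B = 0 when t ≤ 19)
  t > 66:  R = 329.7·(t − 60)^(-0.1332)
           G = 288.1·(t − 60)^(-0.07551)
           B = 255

1.259

At 9878 K (t = 98.78):
  R = 329.7·(98.78 − 60)^(-0.1332) = 329.7·38.78^(-0.1332) = 329.7·0.61432 = 202.543.
At 4360 K (t = 43.6):
  R = 255 by definition for t ≤ 66.
Gain = 255.000 / 202.543 = 1.2590 → 1.259.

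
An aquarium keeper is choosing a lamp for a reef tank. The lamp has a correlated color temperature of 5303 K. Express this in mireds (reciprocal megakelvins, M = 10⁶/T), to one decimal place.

M = 10⁶ / 5303 = 188.573 → 188.6 mireds.

188.6 mireds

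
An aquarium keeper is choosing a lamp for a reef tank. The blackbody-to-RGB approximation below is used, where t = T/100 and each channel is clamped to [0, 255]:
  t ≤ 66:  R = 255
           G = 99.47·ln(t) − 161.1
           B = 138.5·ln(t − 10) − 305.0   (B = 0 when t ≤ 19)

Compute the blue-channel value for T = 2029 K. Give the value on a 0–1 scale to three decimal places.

0.070

t = 2029/100 = 20.29; the t ≤ 66 branch applies.
B = 138.5·ln(20.29 − 10) − 305.0 = 138.5·ln 10.29 − 305.0 = 138.5·2.3312 − 305.0 = 17.867.
On a 0–1 scale: 17.867/255 = 0.0701 → 0.070.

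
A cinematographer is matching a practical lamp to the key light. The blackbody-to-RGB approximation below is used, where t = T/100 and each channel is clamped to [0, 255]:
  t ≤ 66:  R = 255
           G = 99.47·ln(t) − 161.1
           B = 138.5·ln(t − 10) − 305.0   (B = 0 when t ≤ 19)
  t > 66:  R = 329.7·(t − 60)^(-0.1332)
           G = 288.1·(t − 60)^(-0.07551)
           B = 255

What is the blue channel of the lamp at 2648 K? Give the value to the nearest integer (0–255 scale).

83

t = 2648/100 = 26.48; the t ≤ 66 branch applies.
B = 138.5·ln(26.48 − 10) − 305.0 = 138.5·ln 16.48 − 305.0 = 138.5·2.8021 − 305.0 = 83.097.
Rounded: 83.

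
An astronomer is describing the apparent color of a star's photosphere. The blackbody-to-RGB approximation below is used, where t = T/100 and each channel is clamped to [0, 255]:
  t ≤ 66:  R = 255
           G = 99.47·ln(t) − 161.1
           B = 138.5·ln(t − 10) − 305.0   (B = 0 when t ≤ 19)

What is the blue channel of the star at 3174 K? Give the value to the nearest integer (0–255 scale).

121

t = 3174/100 = 31.74; the t ≤ 66 branch applies.
B = 138.5·ln(31.74 − 10) − 305.0 = 138.5·ln 21.74 − 305.0 = 138.5·3.0792 − 305.0 = 121.463.
Rounded: 121.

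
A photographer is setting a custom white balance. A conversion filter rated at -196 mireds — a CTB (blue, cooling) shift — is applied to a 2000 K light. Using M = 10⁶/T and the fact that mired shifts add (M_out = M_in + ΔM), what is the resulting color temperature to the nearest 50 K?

3300 K

M_in = 10⁶/2000 = 500.00 mireds.
M_out = 500.00 + (-196) = 304.00 mireds.
T_out = 10⁶/304.00 = 3289.5 K → 3300 K.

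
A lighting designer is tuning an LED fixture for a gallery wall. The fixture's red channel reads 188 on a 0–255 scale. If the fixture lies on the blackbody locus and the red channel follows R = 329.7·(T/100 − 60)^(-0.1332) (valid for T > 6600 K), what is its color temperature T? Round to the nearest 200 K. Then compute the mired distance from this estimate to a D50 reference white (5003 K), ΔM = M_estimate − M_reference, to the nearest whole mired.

-122 mireds

(t − 60)^(-0.1332) = 188/329.7 = 0.57022.
t − 60 = 0.57022^(1/-0.1332) = 0.57022^(-7.508) = 67.848, so t = 127.848.
T = 100·t = 12785 K → 12800 K to the nearest 200 K.
M_estimate = 10⁶/12800 = 78.12; M_reference = 10⁶/5003 = 199.88.
ΔM = 78.12 − 199.88 = -121.76 → -122 mireds.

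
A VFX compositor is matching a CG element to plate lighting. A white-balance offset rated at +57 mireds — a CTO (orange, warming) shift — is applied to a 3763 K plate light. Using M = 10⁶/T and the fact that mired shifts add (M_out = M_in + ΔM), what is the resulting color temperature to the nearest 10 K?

3100 K

M_in = 10⁶/3763 = 265.75 mireds.
M_out = 265.75 + (+57) = 322.75 mireds.
T_out = 10⁶/322.75 = 3098.4 K → 3100 K.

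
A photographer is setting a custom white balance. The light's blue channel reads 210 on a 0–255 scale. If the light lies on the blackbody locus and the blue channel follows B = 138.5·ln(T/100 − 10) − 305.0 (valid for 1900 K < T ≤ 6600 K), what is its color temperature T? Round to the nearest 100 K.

5100 K

ln(t − 10) = (210 + 305.0) / 138.5 = 3.7184.
t − 10 = e^3.7184 = 41.199, so t = 51.199.
T = 100·t = 5120 K → 5100 K to the nearest 100 K.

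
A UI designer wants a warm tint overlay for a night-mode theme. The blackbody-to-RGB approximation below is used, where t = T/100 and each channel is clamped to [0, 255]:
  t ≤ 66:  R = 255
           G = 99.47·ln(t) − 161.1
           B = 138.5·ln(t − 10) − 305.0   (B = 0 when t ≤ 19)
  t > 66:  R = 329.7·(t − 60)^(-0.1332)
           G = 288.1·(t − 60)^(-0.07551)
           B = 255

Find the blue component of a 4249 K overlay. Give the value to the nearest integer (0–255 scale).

t = 4249/100 = 42.49; the t ≤ 66 branch applies.
B = 138.5·ln(42.49 − 10) − 305.0 = 138.5·ln 32.49 − 305.0 = 138.5·3.4809 − 305.0 = 177.109.
Rounded: 177.

177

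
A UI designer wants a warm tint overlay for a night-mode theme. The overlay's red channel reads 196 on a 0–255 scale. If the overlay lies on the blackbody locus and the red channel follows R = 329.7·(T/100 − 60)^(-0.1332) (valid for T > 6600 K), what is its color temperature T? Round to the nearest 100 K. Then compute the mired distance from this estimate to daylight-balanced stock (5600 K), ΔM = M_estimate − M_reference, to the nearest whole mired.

(t − 60)^(-0.1332) = 196/329.7 = 0.59448.
t − 60 = 0.59448^(1/-0.1332) = 0.59448^(-7.508) = 49.621, so t = 109.621.
T = 100·t = 10962 K → 11000 K to the nearest 100 K.
M_estimate = 10⁶/11000 = 90.91; M_reference = 10⁶/5600 = 178.57.
ΔM = 90.91 − 178.57 = -87.66 → -88 mireds.

-88 mireds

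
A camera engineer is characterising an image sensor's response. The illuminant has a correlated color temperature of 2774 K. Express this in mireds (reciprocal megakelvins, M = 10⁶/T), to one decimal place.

M = 10⁶ / 2774 = 360.490 → 360.5 mireds.

360.5 mireds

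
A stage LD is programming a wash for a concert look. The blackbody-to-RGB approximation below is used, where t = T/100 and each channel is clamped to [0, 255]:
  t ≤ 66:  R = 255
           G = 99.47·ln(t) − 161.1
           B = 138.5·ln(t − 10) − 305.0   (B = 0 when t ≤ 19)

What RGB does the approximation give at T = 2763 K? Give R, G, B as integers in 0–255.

t = 2763/100 = 27.63; the t ≤ 66 branch applies.
R = 255 by definition for t ≤ 66.
G = 99.47·ln 27.63 − 161.1 = 99.47·3.3189 − 161.1 = 169.031.
B = 138.5·ln(27.63 − 10) − 305.0 = 138.5·ln 17.63 − 305.0 = 138.5·2.8696 − 305.0 = 92.440.
Rounded: (255, 169, 92).

R=255, G=169, B=92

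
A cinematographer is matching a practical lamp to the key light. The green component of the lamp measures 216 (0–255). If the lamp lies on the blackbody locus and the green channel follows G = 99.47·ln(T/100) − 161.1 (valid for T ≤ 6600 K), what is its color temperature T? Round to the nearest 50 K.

4450 K

ln t = (216 + 161.1) / 99.47 = 3.7911.
t = e^3.7911 = 44.305.
T = 100·t = 4430 K → 4450 K to the nearest 50 K.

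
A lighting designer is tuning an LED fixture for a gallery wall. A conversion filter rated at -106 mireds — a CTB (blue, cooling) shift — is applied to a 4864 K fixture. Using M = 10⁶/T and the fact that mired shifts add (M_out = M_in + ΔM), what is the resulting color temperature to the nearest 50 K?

M_in = 10⁶/4864 = 205.59 mireds.
M_out = 205.59 + (-106) = 99.59 mireds.
T_out = 10⁶/99.59 = 10041.0 K → 10050 K.

10050 K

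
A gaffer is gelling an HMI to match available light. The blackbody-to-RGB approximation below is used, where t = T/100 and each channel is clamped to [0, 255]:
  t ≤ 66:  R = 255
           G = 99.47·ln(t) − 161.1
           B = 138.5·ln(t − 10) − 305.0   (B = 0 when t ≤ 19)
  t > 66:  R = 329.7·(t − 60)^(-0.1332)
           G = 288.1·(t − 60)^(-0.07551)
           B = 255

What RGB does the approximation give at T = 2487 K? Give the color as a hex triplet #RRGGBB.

t = 2487/100 = 24.87; the t ≤ 66 branch applies.
R = 255 by definition for t ≤ 66.
G = 99.47·ln 24.87 − 161.1 = 99.47·3.2137 − 161.1 = 158.563.
B = 138.5·ln(24.87 − 10) − 305.0 = 138.5·ln 14.87 − 305.0 = 138.5·2.6993 − 305.0 = 68.859.
Rounded: (255, 159, 69).
In hex: #FF9F45.

#FF9F45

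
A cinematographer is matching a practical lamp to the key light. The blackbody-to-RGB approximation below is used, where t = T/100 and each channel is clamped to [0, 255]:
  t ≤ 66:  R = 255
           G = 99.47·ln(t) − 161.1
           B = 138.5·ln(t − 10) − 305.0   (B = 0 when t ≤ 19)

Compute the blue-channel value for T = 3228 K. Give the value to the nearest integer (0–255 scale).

125

t = 3228/100 = 32.28; the t ≤ 66 branch applies.
B = 138.5·ln(32.28 − 10) − 305.0 = 138.5·ln 22.28 − 305.0 = 138.5·3.1037 − 305.0 = 124.861.
Rounded: 125.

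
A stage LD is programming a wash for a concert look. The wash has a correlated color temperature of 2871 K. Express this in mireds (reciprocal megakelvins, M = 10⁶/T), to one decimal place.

M = 10⁶ / 2871 = 348.311 → 348.3 mireds.

348.3 mireds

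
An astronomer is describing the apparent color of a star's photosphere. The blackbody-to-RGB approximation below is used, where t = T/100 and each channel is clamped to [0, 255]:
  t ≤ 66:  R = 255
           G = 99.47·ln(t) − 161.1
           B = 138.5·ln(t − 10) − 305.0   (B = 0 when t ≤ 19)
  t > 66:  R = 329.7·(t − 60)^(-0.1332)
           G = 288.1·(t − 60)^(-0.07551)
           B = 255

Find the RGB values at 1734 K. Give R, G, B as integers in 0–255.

R=255, G=123, B=0

t = 1734/100 = 17.34; the t ≤ 66 branch applies.
R = 255 by definition for t ≤ 66.
G = 99.47·ln 17.34 − 161.1 = 99.47·2.8530 − 161.1 = 122.689.
t = 17.34 ≤ 19, so B = 0.
Rounded: (255, 123, 0).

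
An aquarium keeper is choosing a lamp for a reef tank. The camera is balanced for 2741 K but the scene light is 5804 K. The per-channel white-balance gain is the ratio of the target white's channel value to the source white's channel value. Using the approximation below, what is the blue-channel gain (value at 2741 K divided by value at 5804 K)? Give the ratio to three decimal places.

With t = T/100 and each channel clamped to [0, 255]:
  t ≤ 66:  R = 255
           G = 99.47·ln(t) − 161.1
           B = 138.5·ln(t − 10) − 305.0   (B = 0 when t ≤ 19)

At 5804 K (t = 58.04):
  B = 138.5·ln(58.04 − 10) − 305.0 = 138.5·ln 48.04 − 305.0 = 138.5·3.8720 − 305.0 = 231.277.
At 2741 K (t = 27.41):
  B = 138.5·ln(27.41 − 10) − 305.0 = 138.5·ln 17.41 − 305.0 = 138.5·2.8570 − 305.0 = 90.701.
Gain = 90.701 / 231.277 = 0.3922 → 0.392.

0.392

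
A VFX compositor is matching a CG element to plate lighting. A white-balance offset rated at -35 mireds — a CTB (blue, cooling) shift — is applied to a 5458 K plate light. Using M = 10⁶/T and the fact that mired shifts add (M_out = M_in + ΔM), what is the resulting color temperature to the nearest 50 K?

M_in = 10⁶/5458 = 183.22 mireds.
M_out = 183.22 + (-35) = 148.22 mireds.
T_out = 10⁶/148.22 = 6746.9 K → 6750 K.

6750 K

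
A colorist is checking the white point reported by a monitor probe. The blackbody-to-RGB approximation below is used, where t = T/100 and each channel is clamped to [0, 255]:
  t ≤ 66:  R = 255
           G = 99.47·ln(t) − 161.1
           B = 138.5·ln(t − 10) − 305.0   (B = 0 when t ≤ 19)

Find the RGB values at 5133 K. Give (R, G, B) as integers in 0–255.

(255, 231, 210)

t = 5133/100 = 51.33; the t ≤ 66 branch applies.
R = 255 by definition for t ≤ 66.
G = 99.47·ln 51.33 − 161.1 = 99.47·3.9383 − 161.1 = 230.640.
B = 138.5·ln(51.33 − 10) − 305.0 = 138.5·ln 41.33 − 305.0 = 138.5·3.7216 − 305.0 = 210.440.
Rounded: (255, 231, 210).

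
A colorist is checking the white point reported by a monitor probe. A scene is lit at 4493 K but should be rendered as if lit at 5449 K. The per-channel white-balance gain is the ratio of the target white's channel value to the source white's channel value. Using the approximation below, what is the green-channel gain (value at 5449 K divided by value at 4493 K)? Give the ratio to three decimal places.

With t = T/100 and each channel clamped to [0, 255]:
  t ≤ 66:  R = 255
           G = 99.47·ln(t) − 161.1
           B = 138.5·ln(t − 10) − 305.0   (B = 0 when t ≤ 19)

1.088

At 4493 K (t = 44.93):
  G = 99.47·ln 44.93 − 161.1 = 99.47·3.8051 − 161.1 = 217.394.
At 5449 K (t = 54.49):
  G = 99.47·ln 54.49 − 161.1 = 99.47·3.9980 − 161.1 = 236.583.
Gain = 236.583 / 217.394 = 1.0883 → 1.088.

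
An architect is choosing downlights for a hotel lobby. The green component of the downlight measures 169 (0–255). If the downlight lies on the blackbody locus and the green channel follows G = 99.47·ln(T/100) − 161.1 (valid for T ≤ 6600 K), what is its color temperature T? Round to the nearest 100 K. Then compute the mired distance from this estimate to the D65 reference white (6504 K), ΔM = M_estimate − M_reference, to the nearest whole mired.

ln t = (169 + 161.1) / 99.47 = 3.3186.
t = e^3.3186 = 27.621.
T = 100·t = 2762 K → 2800 K to the nearest 100 K.
M_estimate = 10⁶/2800 = 357.14; M_reference = 10⁶/6504 = 153.75.
ΔM = 357.14 − 153.75 = 203.39 → +203 mireds.

+203 mireds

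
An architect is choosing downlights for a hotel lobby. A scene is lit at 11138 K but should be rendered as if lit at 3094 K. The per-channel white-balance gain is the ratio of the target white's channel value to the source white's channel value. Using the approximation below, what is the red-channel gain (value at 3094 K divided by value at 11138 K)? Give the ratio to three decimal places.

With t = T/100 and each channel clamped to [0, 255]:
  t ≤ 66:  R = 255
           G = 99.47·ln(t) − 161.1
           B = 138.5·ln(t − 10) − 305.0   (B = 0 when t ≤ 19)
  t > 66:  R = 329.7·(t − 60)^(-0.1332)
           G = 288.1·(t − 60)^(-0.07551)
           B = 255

1.307

At 11138 K (t = 111.38):
  R = 329.7·(111.38 − 60)^(-0.1332) = 329.7·51.38^(-0.1332) = 329.7·0.59173 = 195.093.
At 3094 K (t = 30.94):
  R = 255 by definition for t ≤ 66.
Gain = 255.000 / 195.093 = 1.3071 → 1.307.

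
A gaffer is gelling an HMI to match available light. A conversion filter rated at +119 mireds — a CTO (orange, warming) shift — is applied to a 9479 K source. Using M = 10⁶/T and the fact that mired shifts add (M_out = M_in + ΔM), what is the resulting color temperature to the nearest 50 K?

4450 K

M_in = 10⁶/9479 = 105.50 mireds.
M_out = 105.50 + (+119) = 224.50 mireds.
T_out = 10⁶/224.50 = 4454.4 K → 4450 K.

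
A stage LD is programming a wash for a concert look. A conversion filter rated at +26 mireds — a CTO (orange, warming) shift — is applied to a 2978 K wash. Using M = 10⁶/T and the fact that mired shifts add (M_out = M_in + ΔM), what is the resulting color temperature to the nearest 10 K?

2760 K

M_in = 10⁶/2978 = 335.80 mireds.
M_out = 335.80 + (+26) = 361.80 mireds.
T_out = 10⁶/361.80 = 2764.0 K → 2760 K.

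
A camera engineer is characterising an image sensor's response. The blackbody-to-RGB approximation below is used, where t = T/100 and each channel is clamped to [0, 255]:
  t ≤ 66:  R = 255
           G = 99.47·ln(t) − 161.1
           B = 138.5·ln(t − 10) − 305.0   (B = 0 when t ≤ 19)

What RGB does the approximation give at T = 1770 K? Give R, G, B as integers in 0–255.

R=255, G=125, B=0

t = 1770/100 = 17.7; the t ≤ 66 branch applies.
R = 255 by definition for t ≤ 66.
G = 99.47·ln 17.7 − 161.1 = 99.47·2.8736 − 161.1 = 124.733.
t = 17.7 ≤ 19, so B = 0.
Rounded: (255, 125, 0).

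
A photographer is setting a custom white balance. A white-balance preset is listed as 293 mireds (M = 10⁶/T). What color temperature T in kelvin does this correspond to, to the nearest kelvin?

T = 10⁶ / 293 = 3412.97 K → 3413 K.

3413 K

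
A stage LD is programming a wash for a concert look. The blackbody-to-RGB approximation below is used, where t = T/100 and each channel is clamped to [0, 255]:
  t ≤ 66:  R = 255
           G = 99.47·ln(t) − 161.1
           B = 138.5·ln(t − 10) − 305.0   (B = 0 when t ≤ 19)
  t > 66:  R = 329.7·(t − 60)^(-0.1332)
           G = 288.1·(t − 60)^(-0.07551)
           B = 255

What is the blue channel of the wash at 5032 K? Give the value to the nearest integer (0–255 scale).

t = 5032/100 = 50.32; the t ≤ 66 branch applies.
B = 138.5·ln(50.32 − 10) − 305.0 = 138.5·ln 40.32 − 305.0 = 138.5·3.6968 − 305.0 = 207.013.
Rounded: 207.

207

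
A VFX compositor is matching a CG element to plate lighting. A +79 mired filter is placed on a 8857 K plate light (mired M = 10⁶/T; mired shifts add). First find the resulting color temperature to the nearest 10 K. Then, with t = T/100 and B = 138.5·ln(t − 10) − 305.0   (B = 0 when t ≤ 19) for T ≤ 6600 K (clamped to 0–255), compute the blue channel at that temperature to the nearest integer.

M_in = 10⁶/8857 = 112.91; M_out = 112.91 + (+79) = 191.91.
T_out = 10⁶/191.91 = 5210.9 K → 5210 K; t = 52.1.
B = 138.5·ln(52.1 − 10) − 305.0 = 138.5·ln 42.1 − 305.0 = 138.5·3.7400 − 305.0 = 212.997.
Rounded: 213.

213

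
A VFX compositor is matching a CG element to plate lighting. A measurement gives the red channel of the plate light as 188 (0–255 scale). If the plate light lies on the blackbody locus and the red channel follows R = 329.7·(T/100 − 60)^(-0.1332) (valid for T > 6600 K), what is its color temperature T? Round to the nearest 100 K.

(t − 60)^(-0.1332) = 188/329.7 = 0.57022.
t − 60 = 0.57022^(1/-0.1332) = 0.57022^(-7.508) = 67.848, so t = 127.848.
T = 100·t = 12785 K → 12800 K to the nearest 100 K.

12800 K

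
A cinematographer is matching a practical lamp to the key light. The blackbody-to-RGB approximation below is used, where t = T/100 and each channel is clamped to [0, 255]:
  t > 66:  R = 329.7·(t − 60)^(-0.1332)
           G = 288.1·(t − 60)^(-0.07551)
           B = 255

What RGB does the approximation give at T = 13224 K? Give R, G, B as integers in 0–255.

R=186, G=209, B=255

t = 13224/100 = 132.24; the t > 66 branch applies.
R = 329.7·(132.24 − 60)^(-0.1332) = 329.7·72.24^(-0.1332) = 329.7·0.56547 = 186.436.
G = 288.1·(132.24 − 60)^(-0.07551) = 288.1·72.24^(-0.07551) = 288.1·0.72384 = 208.539.
B = 255 by definition for t > 66.
Rounded: (186, 209, 255).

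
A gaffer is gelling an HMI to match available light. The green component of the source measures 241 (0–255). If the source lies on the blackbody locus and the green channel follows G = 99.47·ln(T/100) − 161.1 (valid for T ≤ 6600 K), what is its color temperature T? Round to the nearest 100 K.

5700 K

ln t = (241 + 161.1) / 99.47 = 4.0424.
t = e^4.0424 = 56.964.
T = 100·t = 5696 K → 5700 K to the nearest 100 K.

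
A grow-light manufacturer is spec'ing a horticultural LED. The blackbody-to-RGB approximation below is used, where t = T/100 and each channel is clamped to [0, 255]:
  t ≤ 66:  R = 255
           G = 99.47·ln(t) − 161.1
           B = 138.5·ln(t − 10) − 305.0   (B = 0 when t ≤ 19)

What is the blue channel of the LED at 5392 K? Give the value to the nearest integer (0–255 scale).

219

t = 5392/100 = 53.92; the t ≤ 66 branch applies.
B = 138.5·ln(53.92 − 10) − 305.0 = 138.5·ln 43.92 − 305.0 = 138.5·3.7824 − 305.0 = 218.858.
Rounded: 219.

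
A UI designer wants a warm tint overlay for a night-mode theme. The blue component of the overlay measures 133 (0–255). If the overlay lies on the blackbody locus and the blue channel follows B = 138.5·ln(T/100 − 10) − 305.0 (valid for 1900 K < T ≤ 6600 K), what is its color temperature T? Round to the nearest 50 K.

3350 K

ln(t − 10) = (133 + 305.0) / 138.5 = 3.1625.
t − 10 = e^3.1625 = 23.629, so t = 33.629.
T = 100·t = 3363 K → 3350 K to the nearest 50 K.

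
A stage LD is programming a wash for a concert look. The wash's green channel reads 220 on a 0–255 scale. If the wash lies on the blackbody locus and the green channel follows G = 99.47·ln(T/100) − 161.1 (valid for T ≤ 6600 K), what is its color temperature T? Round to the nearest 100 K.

ln t = (220 + 161.1) / 99.47 = 3.8313.
t = e^3.8313 = 46.123.
T = 100·t = 4612 K → 4600 K to the nearest 100 K.

4600 K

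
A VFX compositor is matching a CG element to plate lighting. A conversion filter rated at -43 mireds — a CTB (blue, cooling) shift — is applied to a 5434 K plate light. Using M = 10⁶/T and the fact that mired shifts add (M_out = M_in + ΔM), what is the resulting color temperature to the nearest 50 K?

7100 K

M_in = 10⁶/5434 = 184.03 mireds.
M_out = 184.03 + (-43) = 141.03 mireds.
T_out = 10⁶/141.03 = 7090.9 K → 7100 K.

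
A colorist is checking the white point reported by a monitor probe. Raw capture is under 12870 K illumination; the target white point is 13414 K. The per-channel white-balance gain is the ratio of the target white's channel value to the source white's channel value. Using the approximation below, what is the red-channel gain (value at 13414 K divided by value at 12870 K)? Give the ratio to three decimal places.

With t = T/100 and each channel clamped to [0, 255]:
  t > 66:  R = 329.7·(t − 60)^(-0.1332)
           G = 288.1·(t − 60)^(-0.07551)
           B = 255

0.990

At 12870 K (t = 128.7):
  R = 329.7·(128.7 − 60)^(-0.1332) = 329.7·68.7^(-0.1332) = 329.7·0.56927 = 187.688.
At 13414 K (t = 134.14):
  R = 329.7·(134.14 − 60)^(-0.1332) = 329.7·74.14^(-0.1332) = 329.7·0.56352 = 185.792.
Gain = 185.792 / 187.688 = 0.9899 → 0.990.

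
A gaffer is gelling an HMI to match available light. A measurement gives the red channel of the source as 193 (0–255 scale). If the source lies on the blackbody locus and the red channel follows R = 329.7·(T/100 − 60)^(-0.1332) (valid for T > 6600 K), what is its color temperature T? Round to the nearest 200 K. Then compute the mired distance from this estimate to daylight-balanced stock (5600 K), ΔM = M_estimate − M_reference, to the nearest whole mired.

(t − 60)^(-0.1332) = 193/329.7 = 0.58538.
t − 60 = 0.58538^(1/-0.1332) = 0.58538^(-7.508) = 55.713, so t = 115.713.
T = 100·t = 11571 K → 11600 K to the nearest 200 K.
M_estimate = 10⁶/11600 = 86.21; M_reference = 10⁶/5600 = 178.57.
ΔM = 86.21 − 178.57 = -92.36 → -92 mireds.

-92 mireds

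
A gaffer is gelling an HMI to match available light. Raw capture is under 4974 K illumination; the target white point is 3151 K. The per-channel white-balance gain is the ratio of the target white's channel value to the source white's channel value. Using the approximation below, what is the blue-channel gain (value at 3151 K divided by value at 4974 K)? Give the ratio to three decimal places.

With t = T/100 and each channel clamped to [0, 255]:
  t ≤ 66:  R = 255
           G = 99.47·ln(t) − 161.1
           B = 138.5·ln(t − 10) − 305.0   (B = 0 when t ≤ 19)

0.585

At 4974 K (t = 49.74):
  B = 138.5·ln(49.74 − 10) − 305.0 = 138.5·ln 39.74 − 305.0 = 138.5·3.6824 − 305.0 = 205.007.
At 3151 K (t = 31.51):
  B = 138.5·ln(31.51 − 10) − 305.0 = 138.5·ln 21.51 − 305.0 = 138.5·3.0685 − 305.0 = 119.990.
Gain = 119.990 / 205.007 = 0.5853 → 0.585.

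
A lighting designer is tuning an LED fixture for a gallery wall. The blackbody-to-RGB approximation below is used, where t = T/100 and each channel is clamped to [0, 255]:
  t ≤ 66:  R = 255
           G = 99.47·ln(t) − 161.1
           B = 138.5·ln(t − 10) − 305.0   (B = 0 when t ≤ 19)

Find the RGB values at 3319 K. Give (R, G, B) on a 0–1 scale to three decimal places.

t = 3319/100 = 33.19; the t ≤ 66 branch applies.
R = 255 by definition for t ≤ 66.
G = 99.47·ln 33.19 − 161.1 = 99.47·3.5022 − 161.1 = 187.269.
B = 138.5·ln(33.19 − 10) − 305.0 = 138.5·ln 23.19 − 305.0 = 138.5·3.1437 − 305.0 = 130.405.
Dividing each by 255: (1.0000, 0.7344, 0.5114) → (1.000, 0.734, 0.511).

(1.000, 0.734, 0.511)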